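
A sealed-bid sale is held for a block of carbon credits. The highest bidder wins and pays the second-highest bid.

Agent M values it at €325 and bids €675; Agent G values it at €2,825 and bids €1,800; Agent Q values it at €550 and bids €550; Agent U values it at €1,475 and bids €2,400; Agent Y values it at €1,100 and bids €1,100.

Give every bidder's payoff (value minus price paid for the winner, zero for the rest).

Ranking the bids: Agent U €2,400; Agent G €1,800; Agent Y €1,100; Agent M €675; Agent Q €550.
Agent U has the top bid and wins; the price is the second-highest bid, €1,800.
Agent U's payoff = €1,475 − €1,800 = -€325. All other bidders lose, so their payoff is 0.

Payoffs: Agent M €0, Agent G €0, Agent Q €0, Agent U -€325, Agent Y €0.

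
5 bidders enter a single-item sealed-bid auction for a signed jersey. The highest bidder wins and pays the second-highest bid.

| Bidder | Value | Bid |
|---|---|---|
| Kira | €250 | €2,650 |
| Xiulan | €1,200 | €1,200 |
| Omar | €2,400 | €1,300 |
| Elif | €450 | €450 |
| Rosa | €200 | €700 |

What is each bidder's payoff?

Kira -€1,050, Xiulan €0, Omar €0, Elif €0, Rosa €0.

Sorted high to low: Kira €2,650 > Omar €1,300 > Xiulan €1,200 > Rosa €700 > Elif €450.
Kira has the top bid and wins; the price is the second-highest bid, €1,300.
Kira's payoff = €250 − €1,300 = -€1,050. All other bidders lose, so their payoff is 0.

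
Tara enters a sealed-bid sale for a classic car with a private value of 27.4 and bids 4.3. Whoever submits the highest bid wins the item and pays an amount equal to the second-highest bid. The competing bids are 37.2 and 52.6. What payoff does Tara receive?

Highest competing bid: 52.6.
Tara's bid 4.3 is not the highest, so Tara loses, pays nothing, and earns zero payoff.

0.0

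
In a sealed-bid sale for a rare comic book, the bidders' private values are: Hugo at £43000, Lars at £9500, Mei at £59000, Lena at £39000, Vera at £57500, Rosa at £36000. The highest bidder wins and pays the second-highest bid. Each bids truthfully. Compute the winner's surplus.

£1500

Ordered from highest: Mei £59000; Vera £57500; Hugo £43000; Lena £39000; Rosa £36000; Lars £9500.
Mei wins with the top bid and pays the second-highest, £57500.
Surplus = £59000 − £57500 = £1500.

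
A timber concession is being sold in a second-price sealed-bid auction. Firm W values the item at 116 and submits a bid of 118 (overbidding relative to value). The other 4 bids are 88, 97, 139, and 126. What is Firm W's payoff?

Payoff = 0.

Highest competing bid: 139.
Firm W's bid 118 is not the highest, so Firm W loses, pays nothing, and earns zero payoff.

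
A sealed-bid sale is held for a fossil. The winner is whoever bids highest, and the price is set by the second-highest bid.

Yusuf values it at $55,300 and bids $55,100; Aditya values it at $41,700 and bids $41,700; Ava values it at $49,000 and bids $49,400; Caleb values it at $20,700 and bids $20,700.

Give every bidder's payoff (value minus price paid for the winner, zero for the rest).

Ordered from highest: Yusuf $55,100; Ava $49,400; Aditya $41,700; Caleb $20,700.
Yusuf has the top bid and wins; the price is the second-highest bid, $49,400.
Yusuf's payoff = $55,300 − $49,400 = $5,900. All other bidders lose, so their payoff is 0.

Payoffs: Yusuf $5,900, Aditya $0, Ava $0, Caleb $0.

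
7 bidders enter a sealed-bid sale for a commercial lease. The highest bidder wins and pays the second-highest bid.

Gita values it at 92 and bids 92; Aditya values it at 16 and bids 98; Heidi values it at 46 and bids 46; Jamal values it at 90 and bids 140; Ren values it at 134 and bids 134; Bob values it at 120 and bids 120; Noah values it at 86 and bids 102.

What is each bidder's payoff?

Bids in descending order: Jamal 140; Ren 134; Bob 120; Noah 102; Aditya 98; Gita 92; Heidi 46.
Jamal has the top bid and wins; the price is the second-highest bid, 134.
Jamal's payoff = 90 − 134 = -44. All other bidders lose, so their payoff is 0.

Payoffs: Gita 0, Aditya 0, Heidi 0, Jamal -44, Ren 0, Bob 0, Noah 0.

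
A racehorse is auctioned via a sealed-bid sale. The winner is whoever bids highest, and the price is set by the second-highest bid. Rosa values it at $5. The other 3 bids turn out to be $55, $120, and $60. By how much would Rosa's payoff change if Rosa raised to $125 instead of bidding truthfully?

Payoff change: -$115.

The highest competing bid is $120.
Bidding truthfully at $5: the top bid is $120 (a rival), so Rosa loses. Payoff = $0.
Bidding $125: Rosa has the top bid, wins, and pays the second-highest bid $120. Payoff = $5 − $120 = -$115.
Change = -$115 − $0 = -$115.
Deviating from a truthful bid can only lose payoff in a second-price auction — never gain.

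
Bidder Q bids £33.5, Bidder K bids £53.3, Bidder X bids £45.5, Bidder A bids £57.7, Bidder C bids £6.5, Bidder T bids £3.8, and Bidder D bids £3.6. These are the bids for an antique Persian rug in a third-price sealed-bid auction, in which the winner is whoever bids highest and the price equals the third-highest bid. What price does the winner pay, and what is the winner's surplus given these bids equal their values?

Ranking the bids: Bidder A £57.7; Bidder K £53.3; Bidder X £45.5; Bidder Q £33.5; Bidder C £6.5; Bidder T £3.8; Bidder D £3.6.
Bidder A is the highest bidder, so Bidder A wins.
Under the third-price rule, the price is the third-highest bid: £45.5.
Surplus = £57.7 − £45.5 = £12.2.

The winner pays £45.5 for a surplus of £12.2.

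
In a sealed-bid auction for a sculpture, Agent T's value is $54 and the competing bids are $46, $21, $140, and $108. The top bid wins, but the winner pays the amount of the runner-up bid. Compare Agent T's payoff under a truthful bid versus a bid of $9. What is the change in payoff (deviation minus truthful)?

The highest competing bid is $140.
Bidding truthfully at $54: the top bid is $140 (a rival), so Agent T loses. Payoff = $0.
Bidding $9: the top bid is $140 (a rival), so Agent T loses. Payoff = $0.
Change = $0 − $0 = $0.

Change in payoff: $0.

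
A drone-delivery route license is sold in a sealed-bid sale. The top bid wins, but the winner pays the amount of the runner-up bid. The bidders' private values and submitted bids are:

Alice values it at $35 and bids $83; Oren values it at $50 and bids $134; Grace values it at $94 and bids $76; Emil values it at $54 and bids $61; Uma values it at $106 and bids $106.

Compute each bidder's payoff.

Payoffs: Alice $0, Oren -$56, Grace $0, Emil $0, Uma $0.

Sorted high to low: Oren $134; Uma $106; Alice $83; Grace $76; Emil $61.
Oren has the top bid and wins; the price is the second-highest bid, $106.
Oren's payoff = $50 − $106 = -$56. All other bidders lose, so their payoff is 0.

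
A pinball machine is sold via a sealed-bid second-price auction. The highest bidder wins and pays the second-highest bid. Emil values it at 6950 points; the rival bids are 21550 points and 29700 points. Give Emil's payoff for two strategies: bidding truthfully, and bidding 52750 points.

The highest competing bid is 29700 points.
Bidding truthfully at 6950 points: the top bid is 29700 points (a rival), so Emil loses. Payoff = 0 points.
Bidding 52750 points: Emil has the top bid, wins, and pays the second-highest bid 29700 points. Payoff = 6950 points − 29700 points = -22750 points.

Truthful: 0 points; alternative: -22750 points.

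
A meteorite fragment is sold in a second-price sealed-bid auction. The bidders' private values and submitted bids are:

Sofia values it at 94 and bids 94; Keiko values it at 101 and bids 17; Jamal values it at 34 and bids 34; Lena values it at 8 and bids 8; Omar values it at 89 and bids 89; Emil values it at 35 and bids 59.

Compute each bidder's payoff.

Sofia 5, Keiko 0, Jamal 0, Lena 0, Omar 0, Emil 0.

Sorted high to low: Sofia 94, then Omar 89, then Emil 59, then Jamal 34, then Keiko 17, then Lena 8.
Sofia has the top bid and wins; the price is the second-highest bid, 89.
Sofia's payoff = 94 − 89 = 5. All other bidders lose, so their payoff is 0.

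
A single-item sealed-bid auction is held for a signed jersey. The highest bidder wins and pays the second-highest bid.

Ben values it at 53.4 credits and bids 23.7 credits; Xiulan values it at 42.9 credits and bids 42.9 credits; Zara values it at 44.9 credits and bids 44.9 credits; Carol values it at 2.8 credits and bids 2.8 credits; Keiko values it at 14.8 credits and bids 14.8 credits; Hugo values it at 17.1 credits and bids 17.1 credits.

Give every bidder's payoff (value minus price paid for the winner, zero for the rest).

Ben 0.0 credits, Xiulan 0.0 credits, Zara 2.0 credits, Carol 0.0 credits, Keiko 0.0 credits, Hugo 0.0 credits.

Sorted high to low: Zara 44.9 credits; Xiulan 42.9 credits; Ben 23.7 credits; Hugo 17.1 credits; Keiko 14.8 credits; Carol 2.8 credits.
Zara has the top bid and wins; the price is the second-highest bid, 42.9 credits.
Zara's payoff = 44.9 credits − 42.9 credits = 2.0 credits. All other bidders lose, so their payoff is 0.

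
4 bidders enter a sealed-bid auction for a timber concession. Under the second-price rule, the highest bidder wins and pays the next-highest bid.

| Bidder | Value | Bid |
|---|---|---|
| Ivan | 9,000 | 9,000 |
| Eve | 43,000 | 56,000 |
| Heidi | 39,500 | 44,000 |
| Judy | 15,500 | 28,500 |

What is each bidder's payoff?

Payoffs: Ivan 0, Eve -1,000, Heidi 0, Judy 0.

Ranking the bids: Eve 56,000, then Heidi 44,000, then Judy 28,500, then Ivan 9,000.
Eve has the top bid and wins; the price is the second-highest bid, 44,000.
Eve's payoff = 43,000 − 44,000 = -1,000. All other bidders lose, so their payoff is 0.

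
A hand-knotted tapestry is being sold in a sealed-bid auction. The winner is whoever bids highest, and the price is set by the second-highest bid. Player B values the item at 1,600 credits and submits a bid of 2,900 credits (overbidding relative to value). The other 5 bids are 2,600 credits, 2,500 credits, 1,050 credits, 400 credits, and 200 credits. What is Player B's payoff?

-1,000 credits

Highest competing bid: 2,600 credits.
Player B's bid 2,900 credits is the highest overall, so Player B wins and pays the second-highest bid, 2,600 credits.
Payoff = value − price = 1,600 credits − 2,600 credits = -1,000 credits.
Overbidding won the item at a price above value — truthful bidding would have avoided this loss.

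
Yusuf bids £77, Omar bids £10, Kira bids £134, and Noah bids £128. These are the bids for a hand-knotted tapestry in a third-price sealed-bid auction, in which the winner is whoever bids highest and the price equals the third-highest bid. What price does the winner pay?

Bids in descending order: Kira £134, then Noah £128, then Yusuf £77, then Omar £10.
Kira is the highest bidder, so Kira wins.
Under the third-price rule, the price is the third-highest bid: £77.

The winner pays £77.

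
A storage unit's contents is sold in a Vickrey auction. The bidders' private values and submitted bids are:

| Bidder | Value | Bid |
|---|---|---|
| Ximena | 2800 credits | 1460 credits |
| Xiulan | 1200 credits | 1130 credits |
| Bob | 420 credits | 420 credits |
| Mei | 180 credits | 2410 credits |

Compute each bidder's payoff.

Ximena 0 credits, Xiulan 0 credits, Bob 0 credits, Mei -1280 credits.

Ranking the bids: Mei 2410 credits > Ximena 1460 credits > Xiulan 1130 credits > Bob 420 credits.
Mei has the top bid and wins; the price is the second-highest bid, 1460 credits.
Mei's payoff = 180 credits − 1460 credits = -1280 credits. All other bidders lose, so their payoff is 0.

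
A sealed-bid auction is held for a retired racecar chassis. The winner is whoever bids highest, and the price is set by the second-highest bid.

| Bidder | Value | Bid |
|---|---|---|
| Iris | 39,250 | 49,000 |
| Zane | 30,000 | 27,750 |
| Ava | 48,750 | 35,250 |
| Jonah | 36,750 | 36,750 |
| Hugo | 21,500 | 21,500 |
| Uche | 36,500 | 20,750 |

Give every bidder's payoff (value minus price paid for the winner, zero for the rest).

Bids in descending order: Iris 49,000; Jonah 36,750; Ava 35,250; Zane 27,750; Hugo 21,500; Uche 20,750.
Iris has the top bid and wins; the price is the second-highest bid, 36,750.
Iris's payoff = 39,250 − 36,750 = 2,500. All other bidders lose, so their payoff is 0.

Payoffs: Iris 2,500, Zane 0, Ava 0, Jonah 0, Hugo 0, Uche 0.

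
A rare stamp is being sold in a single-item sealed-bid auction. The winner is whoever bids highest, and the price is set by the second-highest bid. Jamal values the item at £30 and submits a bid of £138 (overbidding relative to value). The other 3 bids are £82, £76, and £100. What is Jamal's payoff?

Payoff = -£70.

Highest competing bid: £100.
Jamal's bid £138 is the highest overall, so Jamal wins and pays the second-highest bid, £100.
Payoff = value − price = £30 − £100 = -£70.
Overbidding won the item at a price above value — truthful bidding would have avoided this loss.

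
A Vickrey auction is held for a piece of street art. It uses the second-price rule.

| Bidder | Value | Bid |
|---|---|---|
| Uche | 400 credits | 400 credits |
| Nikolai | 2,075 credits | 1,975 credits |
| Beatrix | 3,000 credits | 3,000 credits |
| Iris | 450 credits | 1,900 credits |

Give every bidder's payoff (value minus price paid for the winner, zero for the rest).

Bids in descending order: Beatrix 3,000 credits > Nikolai 1,975 credits > Iris 1,900 credits > Uche 400 credits.
Beatrix has the top bid and wins; the price is the second-highest bid, 1,975 credits.
Beatrix's payoff = 3,000 credits − 1,975 credits = 1,025 credits. All other bidders lose, so their payoff is 0.

Uche 0 credits, Nikolai 0 credits, Beatrix 1,025 credits, Iris 0 credits.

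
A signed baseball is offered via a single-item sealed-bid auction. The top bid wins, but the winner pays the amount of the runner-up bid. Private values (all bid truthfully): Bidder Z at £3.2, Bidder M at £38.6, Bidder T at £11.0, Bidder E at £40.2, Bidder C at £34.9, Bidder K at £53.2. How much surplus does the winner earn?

Bids in descending order: Bidder K £53.2, then Bidder E £40.2, then Bidder M £38.6, then Bidder C £34.9, then Bidder T £11.0, then Bidder Z £3.2.
Bidder K wins with the top bid and pays the second-highest, £40.2.
Surplus = £53.2 − £40.2 = £13.0.

Surplus = £13.0.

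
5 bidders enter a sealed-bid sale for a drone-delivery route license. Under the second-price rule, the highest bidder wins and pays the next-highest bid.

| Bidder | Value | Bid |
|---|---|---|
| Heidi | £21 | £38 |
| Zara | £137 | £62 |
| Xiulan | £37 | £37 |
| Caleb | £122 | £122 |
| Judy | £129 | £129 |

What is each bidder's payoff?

Payoffs: Heidi £0, Zara £0, Xiulan £0, Caleb £0, Judy £7.

Bids in descending order: Judy £129, then Caleb £122, then Zara £62, then Heidi £38, then Xiulan £37.
Judy has the top bid and wins; the price is the second-highest bid, £122.
Judy's payoff = £129 − £122 = £7. All other bidders lose, so their payoff is 0.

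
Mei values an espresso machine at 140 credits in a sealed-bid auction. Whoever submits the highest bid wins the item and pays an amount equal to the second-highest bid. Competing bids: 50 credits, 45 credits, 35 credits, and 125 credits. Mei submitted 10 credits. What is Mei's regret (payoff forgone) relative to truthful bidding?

Payoff forgone: 15 credits.

The highest competing bid is 125 credits.
Bidding truthfully at 140 credits: Mei has the top bid, wins, and pays the second-highest bid 125 credits. Payoff = 140 credits − 125 credits = 15 credits.
Bidding 10 credits: the top bid is 125 credits (a rival), so Mei loses. Payoff = 0 credits.
Regret = truthful payoff − actual payoff = 15 credits − 0 credits = 15 credits.
Deviating from a truthful bid can only lose payoff in a second-price auction — never gain.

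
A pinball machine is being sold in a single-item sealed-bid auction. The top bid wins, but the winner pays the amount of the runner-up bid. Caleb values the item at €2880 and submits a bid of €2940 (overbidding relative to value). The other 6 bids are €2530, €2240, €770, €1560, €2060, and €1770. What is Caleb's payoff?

Caleb's payoff: €350.

Highest competing bid: €2530.
Caleb's bid €2940 is the highest overall, so Caleb wins and pays the second-highest bid, €2530.
Payoff = value − price = €2880 − €2530 = €350.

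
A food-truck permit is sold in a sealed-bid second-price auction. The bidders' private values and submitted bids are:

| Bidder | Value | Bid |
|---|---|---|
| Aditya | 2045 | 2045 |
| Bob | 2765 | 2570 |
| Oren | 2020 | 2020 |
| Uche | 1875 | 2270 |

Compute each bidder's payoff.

Ranking the bids: Bob 2570; Uche 2270; Aditya 2045; Oren 2020.
Bob has the top bid and wins; the price is the second-highest bid, 2270.
Bob's payoff = 2765 − 2270 = 495. All other bidders lose, so their payoff is 0.

Aditya 0, Bob 495, Oren 0, Uche 0.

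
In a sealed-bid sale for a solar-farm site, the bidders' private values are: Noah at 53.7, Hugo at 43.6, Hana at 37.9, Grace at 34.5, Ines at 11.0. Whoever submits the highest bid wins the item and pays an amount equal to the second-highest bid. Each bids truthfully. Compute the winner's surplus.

Bids in descending order: Noah 53.7 > Hugo 43.6 > Hana 37.9 > Grace 34.5 > Ines 11.0.
Noah wins with the top bid and pays the second-highest, 43.6.
Surplus = 53.7 − 43.6 = 10.1.

Surplus = 10.1.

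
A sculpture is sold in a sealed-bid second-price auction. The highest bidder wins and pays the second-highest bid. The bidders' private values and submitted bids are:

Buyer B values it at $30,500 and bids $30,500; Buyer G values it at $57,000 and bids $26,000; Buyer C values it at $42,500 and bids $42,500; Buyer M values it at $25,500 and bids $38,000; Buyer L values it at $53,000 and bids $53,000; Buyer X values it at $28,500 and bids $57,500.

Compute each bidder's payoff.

Ordered from highest: Buyer X $57,500 > Buyer L $53,000 > Buyer C $42,500 > Buyer M $38,000 > Buyer B $30,500 > Buyer G $26,000.
Buyer X has the top bid and wins; the price is the second-highest bid, $53,000.
Buyer X's payoff = $28,500 − $53,000 = -$24,500. All other bidders lose, so their payoff is 0.

Buyer B $0, Buyer G $0, Buyer C $0, Buyer M $0, Buyer L $0, Buyer X -$24,500.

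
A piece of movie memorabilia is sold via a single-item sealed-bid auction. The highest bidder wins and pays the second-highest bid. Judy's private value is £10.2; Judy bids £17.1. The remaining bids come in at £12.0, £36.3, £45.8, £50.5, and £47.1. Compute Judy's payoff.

Highest competing bid: £50.5.
Judy's bid £17.1 is not the highest, so Judy loses, pays nothing, and earns zero payoff.

Payoff = £0.0.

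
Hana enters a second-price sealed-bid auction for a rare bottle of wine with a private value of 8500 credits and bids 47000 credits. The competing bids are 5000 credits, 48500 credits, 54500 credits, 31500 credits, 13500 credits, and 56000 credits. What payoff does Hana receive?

Highest competing bid: 56000 credits.
Hana's bid 47000 credits is not the highest, so Hana loses, pays nothing, and earns zero payoff.

Hana's payoff: 0 credits.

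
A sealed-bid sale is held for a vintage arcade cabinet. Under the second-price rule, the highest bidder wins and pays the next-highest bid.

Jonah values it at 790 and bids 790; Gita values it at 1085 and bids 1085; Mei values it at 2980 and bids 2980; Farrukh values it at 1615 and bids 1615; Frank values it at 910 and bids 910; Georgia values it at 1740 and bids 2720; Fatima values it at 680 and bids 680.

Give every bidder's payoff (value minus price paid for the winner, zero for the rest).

Payoffs: Jonah 0, Gita 0, Mei 260, Farrukh 0, Frank 0, Georgia 0, Fatima 0.

Ordered from highest: Mei 2980 > Georgia 2720 > Farrukh 1615 > Gita 1085 > Frank 910 > Jonah 790 > Fatima 680.
Mei has the top bid and wins; the price is the second-highest bid, 2720.
Mei's payoff = 2980 − 2720 = 260. All other bidders lose, so their payoff is 0.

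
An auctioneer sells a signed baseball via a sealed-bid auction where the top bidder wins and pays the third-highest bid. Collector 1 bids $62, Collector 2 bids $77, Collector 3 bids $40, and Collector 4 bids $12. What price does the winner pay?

Ordered from highest: Collector 2 $77; Collector 1 $62; Collector 3 $40; Collector 4 $12.
Collector 2 is the highest bidder, so Collector 2 wins.
Under the third-price rule, the price is the third-highest bid: $40.

Price paid: $40.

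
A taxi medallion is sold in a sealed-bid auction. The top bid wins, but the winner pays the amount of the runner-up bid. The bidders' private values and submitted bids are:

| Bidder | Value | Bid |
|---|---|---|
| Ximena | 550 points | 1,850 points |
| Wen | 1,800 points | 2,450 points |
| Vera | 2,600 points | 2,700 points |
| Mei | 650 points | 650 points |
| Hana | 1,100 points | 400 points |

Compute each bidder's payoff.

Payoffs: Ximena 0 points, Wen 0 points, Vera 150 points, Mei 0 points, Hana 0 points.

Bids in descending order: Vera 2,700 points, then Wen 2,450 points, then Ximena 1,850 points, then Mei 650 points, then Hana 400 points.
Vera has the top bid and wins; the price is the second-highest bid, 2,450 points.
Vera's payoff = 2,600 points − 2,450 points = 150 points. All other bidders lose, so their payoff is 0.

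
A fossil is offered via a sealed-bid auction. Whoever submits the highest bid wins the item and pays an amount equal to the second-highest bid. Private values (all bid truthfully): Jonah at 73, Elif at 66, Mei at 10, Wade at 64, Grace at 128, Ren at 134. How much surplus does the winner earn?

6

Bids in descending order: Ren 134; Grace 128; Jonah 73; Elif 66; Wade 64; Mei 10.
Ren wins with the top bid and pays the second-highest, 128.
Surplus = 134 − 128 = 6.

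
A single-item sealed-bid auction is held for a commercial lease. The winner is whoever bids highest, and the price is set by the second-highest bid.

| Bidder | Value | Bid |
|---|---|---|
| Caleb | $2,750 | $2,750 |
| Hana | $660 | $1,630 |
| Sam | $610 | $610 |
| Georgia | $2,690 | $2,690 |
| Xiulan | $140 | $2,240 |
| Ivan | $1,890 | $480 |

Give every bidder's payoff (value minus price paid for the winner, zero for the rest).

Ordered from highest: Caleb $2,750; Georgia $2,690; Xiulan $2,240; Hana $1,630; Sam $610; Ivan $480.
Caleb has the top bid and wins; the price is the second-highest bid, $2,690.
Caleb's payoff = $2,750 − $2,690 = $60. All other bidders lose, so their payoff is 0.

Caleb $60, Hana $0, Sam $0, Georgia $0, Xiulan $0, Ivan $0.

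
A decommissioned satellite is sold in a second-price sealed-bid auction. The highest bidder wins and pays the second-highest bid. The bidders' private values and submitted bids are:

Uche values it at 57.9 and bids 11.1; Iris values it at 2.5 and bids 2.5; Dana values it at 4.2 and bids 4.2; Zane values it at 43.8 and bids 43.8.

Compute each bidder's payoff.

Sorted high to low: Zane 43.8 > Uche 11.1 > Dana 4.2 > Iris 2.5.
Zane has the top bid and wins; the price is the second-highest bid, 11.1.
Zane's payoff = 43.8 − 11.1 = 32.7. All other bidders lose, so their payoff is 0.

Uche 0.0, Iris 0.0, Dana 0.0, Zane 32.7.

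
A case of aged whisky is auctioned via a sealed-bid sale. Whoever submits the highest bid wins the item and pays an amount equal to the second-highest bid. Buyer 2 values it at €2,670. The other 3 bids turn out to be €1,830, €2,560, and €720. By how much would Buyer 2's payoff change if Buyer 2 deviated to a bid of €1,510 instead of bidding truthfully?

The highest competing bid is €2,560.
Bidding truthfully at €2,670: Buyer 2 has the top bid, wins, and pays the second-highest bid €2,560. Payoff = €2,670 − €2,560 = €110.
Bidding €1,510: the top bid is €2,560 (a rival), so Buyer 2 loses. Payoff = €0.
Change = €0 − €110 = -€110.

Payoff change: -€110.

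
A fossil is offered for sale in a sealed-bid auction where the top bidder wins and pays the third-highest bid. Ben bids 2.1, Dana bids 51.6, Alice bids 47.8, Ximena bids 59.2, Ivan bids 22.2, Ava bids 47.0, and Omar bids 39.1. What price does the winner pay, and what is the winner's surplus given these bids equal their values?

The winner pays 47.8 for a surplus of 11.4.

Bids in descending order: Ximena 59.2, then Dana 51.6, then Alice 47.8, then Ava 47.0, then Omar 39.1, then Ivan 22.2, then Ben 2.1.
Ximena is the highest bidder, so Ximena wins.
Under the third-price rule, the price is the third-highest bid: 47.8.
Surplus = 59.2 − 47.8 = 11.4.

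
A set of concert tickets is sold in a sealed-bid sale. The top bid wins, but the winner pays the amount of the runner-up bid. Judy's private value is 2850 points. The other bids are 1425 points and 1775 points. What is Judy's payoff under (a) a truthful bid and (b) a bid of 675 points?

The highest competing bid is 1775 points.
Bidding truthfully at 2850 points: Judy has the top bid, wins, and pays the second-highest bid 1775 points. Payoff = 2850 points − 1775 points = 1075 points.
Bidding 675 points: the top bid is 1775 points (a rival), so Judy loses. Payoff = 0 points.
This is the dominant-strategy logic: truthful bidding weakly beats any alternative.

(a) 1075 points  (b) 0 points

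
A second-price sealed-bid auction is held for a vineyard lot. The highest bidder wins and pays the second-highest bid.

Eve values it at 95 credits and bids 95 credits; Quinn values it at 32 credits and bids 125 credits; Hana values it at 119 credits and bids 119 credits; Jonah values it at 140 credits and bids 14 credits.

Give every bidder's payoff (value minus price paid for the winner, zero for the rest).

Ordered from highest: Quinn 125 credits > Hana 119 credits > Eve 95 credits > Jonah 14 credits.
Quinn has the top bid and wins; the price is the second-highest bid, 119 credits.
Quinn's payoff = 32 credits − 119 credits = -87 credits. All other bidders lose, so their payoff is 0.

Payoffs: Eve 0 credits, Quinn -87 credits, Hana 0 credits, Jonah 0 credits.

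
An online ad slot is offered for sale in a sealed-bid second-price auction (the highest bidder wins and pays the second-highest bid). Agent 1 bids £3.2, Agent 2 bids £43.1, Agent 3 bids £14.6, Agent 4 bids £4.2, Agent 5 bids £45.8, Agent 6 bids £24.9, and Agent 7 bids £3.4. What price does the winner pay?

Bids in descending order: Agent 5 £45.8; Agent 2 £43.1; Agent 6 £24.9; Agent 3 £14.6; Agent 4 £4.2; Agent 7 £3.4; Agent 1 £3.2.
Agent 5 is the highest bidder, so Agent 5 wins.
Under the second-price rule, the price is the second-highest bid: £43.1.

£43.1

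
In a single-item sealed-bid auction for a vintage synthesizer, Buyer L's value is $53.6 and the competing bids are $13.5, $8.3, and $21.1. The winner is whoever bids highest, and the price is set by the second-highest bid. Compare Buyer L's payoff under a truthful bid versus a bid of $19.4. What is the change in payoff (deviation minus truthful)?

Payoff change: -$32.5.

The highest competing bid is $21.1.
Bidding truthfully at $53.6: Buyer L has the top bid, wins, and pays the second-highest bid $21.1. Payoff = $53.6 − $21.1 = $32.5.
Bidding $19.4: the top bid is $21.1 (a rival), so Buyer L loses. Payoff = $0.0.
Change = $0.0 − $32.5 = -$32.5.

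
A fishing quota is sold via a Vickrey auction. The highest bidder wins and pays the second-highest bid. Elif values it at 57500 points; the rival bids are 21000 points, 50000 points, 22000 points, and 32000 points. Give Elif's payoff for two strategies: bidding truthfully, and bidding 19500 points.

The highest competing bid is 50000 points.
Bidding truthfully at 57500 points: Elif has the top bid, wins, and pays the second-highest bid 50000 points. Payoff = 57500 points − 50000 points = 7500 points.
Bidding 19500 points: the top bid is 50000 points (a rival), so Elif loses. Payoff = 0 points.
This is the dominant-strategy logic: truthful bidding weakly beats any alternative.

(a) 7500 points  (b) 0 points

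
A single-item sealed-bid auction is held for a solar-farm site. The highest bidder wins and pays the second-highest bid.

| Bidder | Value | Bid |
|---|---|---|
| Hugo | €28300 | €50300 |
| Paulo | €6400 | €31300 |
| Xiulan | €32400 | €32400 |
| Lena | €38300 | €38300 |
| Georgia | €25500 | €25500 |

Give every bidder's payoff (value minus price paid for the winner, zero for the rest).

Hugo -€10000, Paulo €0, Xiulan €0, Lena €0, Georgia €0.

Sorted high to low: Hugo €50300 > Lena €38300 > Xiulan €32400 > Paulo €31300 > Georgia €25500.
Hugo has the top bid and wins; the price is the second-highest bid, €38300.
Hugo's payoff = €28300 − €38300 = -€10000. All other bidders lose, so their payoff is 0.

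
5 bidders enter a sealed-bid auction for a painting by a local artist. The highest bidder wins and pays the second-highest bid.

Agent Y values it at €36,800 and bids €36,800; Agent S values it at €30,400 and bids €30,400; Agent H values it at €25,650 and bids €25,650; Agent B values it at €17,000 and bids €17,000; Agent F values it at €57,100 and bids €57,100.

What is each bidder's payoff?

Sorted high to low: Agent F €57,100; Agent Y €36,800; Agent S €30,400; Agent H €25,650; Agent B €17,000.
Agent F has the top bid and wins; the price is the second-highest bid, €36,800.
Agent F's payoff = €57,100 − €36,800 = €20,300. All other bidders lose, so their payoff is 0.

Agent Y €0, Agent S €0, Agent H €0, Agent B €0, Agent F €20,300.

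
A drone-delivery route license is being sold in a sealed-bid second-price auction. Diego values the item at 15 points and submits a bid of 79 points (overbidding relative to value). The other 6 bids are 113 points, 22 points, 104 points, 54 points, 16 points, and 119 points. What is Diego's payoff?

0 points

Highest competing bid: 119 points.
Diego's bid 79 points is not the highest, so Diego loses, pays nothing, and earns zero payoff.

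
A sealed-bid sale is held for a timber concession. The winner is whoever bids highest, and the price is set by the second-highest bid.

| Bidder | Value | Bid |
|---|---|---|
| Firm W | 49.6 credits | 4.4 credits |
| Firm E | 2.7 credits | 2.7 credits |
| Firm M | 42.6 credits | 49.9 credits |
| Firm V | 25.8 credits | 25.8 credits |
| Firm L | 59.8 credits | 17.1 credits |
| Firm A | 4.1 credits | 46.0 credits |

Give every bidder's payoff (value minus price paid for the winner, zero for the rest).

Payoffs: Firm W 0.0 credits, Firm E 0.0 credits, Firm M -3.4 credits, Firm V 0.0 credits, Firm L 0.0 credits, Firm A 0.0 credits.

Sorted high to low: Firm M 49.9 credits, then Firm A 46.0 credits, then Firm V 25.8 credits, then Firm L 17.1 credits, then Firm W 4.4 credits, then Firm E 2.7 credits.
Firm M has the top bid and wins; the price is the second-highest bid, 46.0 credits.
Firm M's payoff = 42.6 credits − 46.0 credits = -3.4 credits. All other bidders lose, so their payoff is 0.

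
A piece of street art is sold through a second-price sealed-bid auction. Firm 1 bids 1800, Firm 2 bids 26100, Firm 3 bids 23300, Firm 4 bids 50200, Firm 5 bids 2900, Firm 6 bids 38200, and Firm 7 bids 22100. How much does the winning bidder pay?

Bids in descending order: Firm 4 50200; Firm 6 38200; Firm 2 26100; Firm 3 23300; Firm 7 22100; Firm 5 2900; Firm 1 1800.
Firm 4 has the highest bid, so Firm 4 wins.
The second-highest bid is 38200, so that is what Firm 4 pays.

Price paid: 38200.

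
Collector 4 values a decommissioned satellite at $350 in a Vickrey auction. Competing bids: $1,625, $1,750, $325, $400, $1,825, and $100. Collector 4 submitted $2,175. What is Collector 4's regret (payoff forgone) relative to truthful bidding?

The highest competing bid is $1,825.
Bidding truthfully at $350: the top bid is $1,825 (a rival), so Collector 4 loses. Payoff = $0.
Bidding $2,175: Collector 4 has the top bid, wins, and pays the second-highest bid $1,825. Payoff = $350 − $1,825 = -$1,475.
Regret = truthful payoff − actual payoff = $0 − -$1,475 = $1,475.
Deviating from a truthful bid can only lose payoff in a second-price auction — never gain.

Payoff forgone: $1,475.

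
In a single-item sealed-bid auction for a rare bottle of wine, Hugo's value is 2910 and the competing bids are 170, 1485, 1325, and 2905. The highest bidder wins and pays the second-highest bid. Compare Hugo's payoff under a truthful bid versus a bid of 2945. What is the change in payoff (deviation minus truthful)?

The highest competing bid is 2905.
Bidding truthfully at 2910: Hugo has the top bid, wins, and pays the second-highest bid 2905. Payoff = 2910 − 2905 = 5.
Bidding 2945: Hugo has the top bid, wins, and pays the second-highest bid 2905. Payoff = 2910 − 2905 = 5.
Change = 5 − 5 = 0.
The bid only affects whether you win, not the price — here both bids land on the same side of the top rival bid, so the deviation is payoff-neutral.

Change in payoff: 0.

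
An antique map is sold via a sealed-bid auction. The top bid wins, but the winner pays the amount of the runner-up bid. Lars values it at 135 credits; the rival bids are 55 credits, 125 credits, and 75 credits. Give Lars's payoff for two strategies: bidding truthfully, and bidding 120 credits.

(a) 10 credits  (b) 0 credits

The highest competing bid is 125 credits.
Bidding truthfully at 135 credits: Lars has the top bid, wins, and pays the second-highest bid 125 credits. Payoff = 135 credits − 125 credits = 10 credits.
Bidding 120 credits: the top bid is 125 credits (a rival), so Lars loses. Payoff = 0 credits.
This is the dominant-strategy logic: truthful bidding weakly beats any alternative.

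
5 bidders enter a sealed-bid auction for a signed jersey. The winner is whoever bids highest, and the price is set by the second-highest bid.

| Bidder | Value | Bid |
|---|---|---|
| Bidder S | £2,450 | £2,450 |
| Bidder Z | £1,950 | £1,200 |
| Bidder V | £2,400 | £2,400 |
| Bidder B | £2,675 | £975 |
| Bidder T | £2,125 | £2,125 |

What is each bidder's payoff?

Bidder S £50, Bidder Z £0, Bidder V £0, Bidder B £0, Bidder T £0.

Bids in descending order: Bidder S £2,450, then Bidder V £2,400, then Bidder T £2,125, then Bidder Z £1,200, then Bidder B £975.
Bidder S has the top bid and wins; the price is the second-highest bid, £2,400.
Bidder S's payoff = £2,450 − £2,400 = £50. All other bidders lose, so their payoff is 0.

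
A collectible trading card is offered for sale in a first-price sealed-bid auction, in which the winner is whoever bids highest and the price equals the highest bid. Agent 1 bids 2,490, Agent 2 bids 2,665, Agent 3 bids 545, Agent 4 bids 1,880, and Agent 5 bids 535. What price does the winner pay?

The winner pays 2,665.

Ranking the bids: Agent 2 2,665, then Agent 1 2,490, then Agent 4 1,880, then Agent 3 545, then Agent 5 535.
Agent 2 is the highest bidder, so Agent 2 wins.
Under the first-price rule, the price is the highest bid: 2,665.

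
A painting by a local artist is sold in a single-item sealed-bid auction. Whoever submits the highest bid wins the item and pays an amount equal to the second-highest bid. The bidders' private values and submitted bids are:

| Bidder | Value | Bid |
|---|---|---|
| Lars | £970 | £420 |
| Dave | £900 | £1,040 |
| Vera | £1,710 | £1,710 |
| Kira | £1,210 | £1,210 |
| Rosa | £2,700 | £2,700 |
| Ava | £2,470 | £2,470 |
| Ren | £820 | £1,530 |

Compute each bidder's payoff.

Payoffs: Lars £0, Dave £0, Vera £0, Kira £0, Rosa £230, Ava £0, Ren £0.

Ranking the bids: Rosa £2,700 > Ava £2,470 > Vera £1,710 > Ren £1,530 > Kira £1,210 > Dave £1,040 > Lars £420.
Rosa has the top bid and wins; the price is the second-highest bid, £2,470.
Rosa's payoff = £2,700 − £2,470 = £230. All other bidders lose, so their payoff is 0.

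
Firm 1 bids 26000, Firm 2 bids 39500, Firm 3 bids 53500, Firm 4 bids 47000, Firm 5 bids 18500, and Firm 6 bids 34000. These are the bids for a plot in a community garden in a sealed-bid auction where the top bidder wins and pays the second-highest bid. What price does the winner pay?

Ranking the bids: Firm 3 53500; Firm 4 47000; Firm 2 39500; Firm 6 34000; Firm 1 26000; Firm 5 18500.
Firm 3 is the highest bidder, so Firm 3 wins.
Under the second-price rule, the price is the second-highest bid: 47000.

47000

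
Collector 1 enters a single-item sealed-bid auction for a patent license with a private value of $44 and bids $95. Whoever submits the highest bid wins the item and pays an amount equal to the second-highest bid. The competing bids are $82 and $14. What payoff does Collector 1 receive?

Highest competing bid: $82.
Collector 1's bid $95 is the highest overall, so Collector 1 wins and pays the second-highest bid, $82.
Payoff = value − price = $44 − $82 = -$38.
Overbidding won the item at a price above value — truthful bidding would have avoided this loss.

-$38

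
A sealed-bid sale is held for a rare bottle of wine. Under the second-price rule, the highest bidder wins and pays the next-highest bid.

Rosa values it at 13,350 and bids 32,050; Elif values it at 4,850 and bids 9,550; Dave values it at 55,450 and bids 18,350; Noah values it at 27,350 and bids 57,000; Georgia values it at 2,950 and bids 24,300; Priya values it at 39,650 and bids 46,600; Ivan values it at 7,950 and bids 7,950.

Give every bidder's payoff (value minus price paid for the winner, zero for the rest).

Bids in descending order: Noah 57,000; Priya 46,600; Rosa 32,050; Georgia 24,300; Dave 18,350; Elif 9,550; Ivan 7,950.
Noah has the top bid and wins; the price is the second-highest bid, 46,600.
Noah's payoff = 27,350 − 46,600 = -19,250. All other bidders lose, so their payoff is 0.

Payoffs: Rosa 0, Elif 0, Dave 0, Noah -19,250, Georgia 0, Priya 0, Ivan 0.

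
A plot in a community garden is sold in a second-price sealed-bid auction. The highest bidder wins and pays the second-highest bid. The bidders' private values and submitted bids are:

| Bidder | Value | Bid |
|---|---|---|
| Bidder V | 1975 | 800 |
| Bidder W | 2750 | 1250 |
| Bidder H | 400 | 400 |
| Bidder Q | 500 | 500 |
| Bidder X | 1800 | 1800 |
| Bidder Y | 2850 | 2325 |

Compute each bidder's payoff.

Ordered from highest: Bidder Y 2325; Bidder X 1800; Bidder W 1250; Bidder V 800; Bidder Q 500; Bidder H 400.
Bidder Y has the top bid and wins; the price is the second-highest bid, 1800.
Bidder Y's payoff = 2850 − 1800 = 1050. All other bidders lose, so their payoff is 0.

Bidder V 0, Bidder W 0, Bidder H 0, Bidder Q 0, Bidder X 0, Bidder Y 1050.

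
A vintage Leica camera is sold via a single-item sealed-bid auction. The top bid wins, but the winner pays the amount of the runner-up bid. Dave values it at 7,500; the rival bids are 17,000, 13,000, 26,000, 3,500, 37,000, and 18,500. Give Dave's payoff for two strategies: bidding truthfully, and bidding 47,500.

The highest competing bid is 37,000.
Bidding truthfully at 7,500: the top bid is 37,000 (a rival), so Dave loses. Payoff = 0.
Bidding 47,500: Dave has the top bid, wins, and pays the second-highest bid 37,000. Payoff = 7,500 − 37,000 = -29,500.
Deviating from a truthful bid can only lose payoff in a second-price auction — never gain.

(a) 0  (b) -29,500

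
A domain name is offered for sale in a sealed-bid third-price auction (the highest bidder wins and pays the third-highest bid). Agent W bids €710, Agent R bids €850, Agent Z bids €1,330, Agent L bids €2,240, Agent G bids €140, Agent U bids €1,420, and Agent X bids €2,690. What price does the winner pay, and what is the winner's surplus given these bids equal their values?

Bids in descending order: Agent X €2,690, then Agent L €2,240, then Agent U €1,420, then Agent Z €1,330, then Agent R €850, then Agent W €710, then Agent G €140.
Agent X is the highest bidder, so Agent X wins.
Under the third-price rule, the price is the third-highest bid: €1,420.
Surplus = €2,690 − €1,420 = €1,270.

Price €1,420; surplus €1,270.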